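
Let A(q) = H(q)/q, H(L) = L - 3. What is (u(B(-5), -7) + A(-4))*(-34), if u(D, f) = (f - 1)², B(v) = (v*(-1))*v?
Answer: -4471/2 ≈ -2235.5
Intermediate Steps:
H(L) = -3 + L
A(q) = (-3 + q)/q
B(v) = -v² (B(v) = (-v)*v = -v²)
u(D, f) = (-1 + f)²
(u(B(-5), -7) + A(-4))*(-34) = ((-1 - 7)² + (-3 - 4)/(-4))*(-34) = ((-8)² - ¼*(-7))*(-34) = (64 + 7/4)*(-34) = (263/4)*(-34) = -4471/2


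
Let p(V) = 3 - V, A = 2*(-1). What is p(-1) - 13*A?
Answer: 30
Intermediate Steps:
A = -2
p(-1) - 13*A = (3 - 1*(-1)) - 13*(-2) = (3 + 1) + 26 = 4 + 26 = 30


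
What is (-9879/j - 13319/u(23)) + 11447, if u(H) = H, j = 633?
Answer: 52666243/4853 ≈ 10852.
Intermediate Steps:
(-9879/j - 13319/u(23)) + 11447 = (-9879/633 - 13319/23) + 11447 = (-9879*1/633 - 13319*1/23) + 11447 = (-3293/211 - 13319/23) + 11447 = -2886048/4853 + 11447 = 52666243/4853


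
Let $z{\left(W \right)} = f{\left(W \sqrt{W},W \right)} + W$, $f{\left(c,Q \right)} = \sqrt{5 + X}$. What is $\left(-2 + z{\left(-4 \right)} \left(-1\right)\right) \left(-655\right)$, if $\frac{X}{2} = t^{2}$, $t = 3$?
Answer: $-1310 + 655 \sqrt{23} \approx 1831.3$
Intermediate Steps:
$X = 18$ ($X = 2 \cdot 3^{2} = 2 \cdot 9 = 18$)
$f{\left(c,Q \right)} = \sqrt{23}$ ($f{\left(c,Q \right)} = \sqrt{5 + 18} = \sqrt{23}$)
$z{\left(W \right)} = W + \sqrt{23}$ ($z{\left(W \right)} = \sqrt{23} + W = W + \sqrt{23}$)
$\left(-2 + z{\left(-4 \right)} \left(-1\right)\right) \left(-655\right) = \left(-2 + \left(-4 + \sqrt{23}\right) \left(-1\right)\right) \left(-655\right) = \left(-2 + \left(4 - \sqrt{23}\right)\right) \left(-655\right) = \left(2 - \sqrt{23}\right) \left(-655\right) = -1310 + 655 \sqrt{23}$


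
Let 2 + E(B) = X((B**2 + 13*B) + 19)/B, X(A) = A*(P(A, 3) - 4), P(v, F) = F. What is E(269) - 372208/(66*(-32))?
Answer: -3829033/35508 ≈ -107.84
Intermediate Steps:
X(A) = -A (X(A) = A*(3 - 4) = A*(-1) = -A)
E(B) = -2 + (-19 - B**2 - 13*B)/B (E(B) = -2 + (-((B**2 + 13*B) + 19))/B = -2 + (-(19 + B**2 + 13*B))/B = -2 + (-19 - B**2 - 13*B)/B)
E(269) - 372208/(66*(-32)) = (-15 - 1*269 - 19/269) - 372208/(66*(-32)) = (-15 - 269 - 19*1/269) - 372208/(-2112) = (-15 - 269 - 19/269) - 372208*(-1)/2112 = -76415/269 - 1*(-23263/132) = -76415/269 + 23263/132 = -3829033/35508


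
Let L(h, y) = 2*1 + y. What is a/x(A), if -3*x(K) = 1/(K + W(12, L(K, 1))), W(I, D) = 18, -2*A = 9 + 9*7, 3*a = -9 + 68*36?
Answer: 43902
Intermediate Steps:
a = 813 (a = (-9 + 68*36)/3 = (-9 + 2448)/3 = (⅓)*2439 = 813)
L(h, y) = 2 + y
A = -36 (A = -(9 + 9*7)/2 = -(9 + 63)/2 = -½*72 = -36)
x(K) = -1/(3*(18 + K)) (x(K) = -1/(3*(K + 18)) = -1/(3*(18 + K)))
a/x(A) = 813/((-1/(54 + 3*(-36)))) = 813/((-1/(54 - 108))) = 813/((-1/(-54))) = 813/((-1*(-1/54))) = 813/(1/54) = 813*54 = 43902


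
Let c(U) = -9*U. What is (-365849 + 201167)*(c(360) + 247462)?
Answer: -40218967404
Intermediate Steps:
(-365849 + 201167)*(c(360) + 247462) = (-365849 + 201167)*(-9*360 + 247462) = -164682*(-3240 + 247462) = -164682*244222 = -40218967404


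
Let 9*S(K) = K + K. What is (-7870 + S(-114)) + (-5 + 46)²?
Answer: -18643/3 ≈ -6214.3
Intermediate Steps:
S(K) = 2*K/9 (S(K) = (K + K)/9 = (2*K)/9 = 2*K/9)
(-7870 + S(-114)) + (-5 + 46)² = (-7870 + (2/9)*(-114)) + (-5 + 46)² = (-7870 - 76/3) + 41² = -23686/3 + 1681 = -18643/3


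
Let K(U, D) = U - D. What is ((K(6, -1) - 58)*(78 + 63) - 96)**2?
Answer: 53100369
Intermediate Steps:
((K(6, -1) - 58)*(78 + 63) - 96)**2 = (((6 - 1*(-1)) - 58)*(78 + 63) - 96)**2 = (((6 + 1) - 58)*141 - 96)**2 = ((7 - 58)*141 - 96)**2 = (-51*141 - 96)**2 = (-7191 - 96)**2 = (-7287)**2 = 53100369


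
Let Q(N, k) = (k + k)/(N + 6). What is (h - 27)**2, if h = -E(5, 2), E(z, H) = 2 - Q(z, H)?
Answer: 99225/121 ≈ 820.04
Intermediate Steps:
Q(N, k) = 2*k/(6 + N) (Q(N, k) = (2*k)/(6 + N) = 2*k/(6 + N))
E(z, H) = 2 - 2*H/(6 + z)
h = -18/11 (h = -2*(6 + 5 - 1*2)/(6 + 5) = -2*(6 + 5 - 2)/11 = -2*9/11 = -1*18/11 = -18/11 ≈ -1.6364)
(h - 27)**2 = (-18/11 - 27)**2 = (-315/11)**2 = 99225/121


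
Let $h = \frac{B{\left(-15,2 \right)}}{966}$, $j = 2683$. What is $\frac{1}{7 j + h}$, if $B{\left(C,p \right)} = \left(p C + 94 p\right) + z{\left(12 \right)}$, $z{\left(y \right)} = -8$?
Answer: $\frac{161}{3023766} \approx 5.3245 \cdot 10^{-5}$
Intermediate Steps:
$B{\left(C,p \right)} = -8 + 94 p + C p$ ($B{\left(C,p \right)} = \left(p C + 94 p\right) - 8 = \left(C p + 94 p\right) - 8 = \left(94 p + C p\right) - 8 = -8 + 94 p + C p$)
$h = \frac{25}{161}$ ($h = \frac{-8 + 94 \cdot 2 - 30}{966} = \left(-8 + 188 - 30\right) \frac{1}{966} = 150 \cdot \frac{1}{966} = \frac{25}{161} \approx 0.15528$)
$\frac{1}{7 j + h} = \frac{1}{7 \cdot 2683 + \frac{25}{161}} = \frac{1}{18781 + \frac{25}{161}} = \frac{1}{\frac{3023766}{161}} = \frac{161}{3023766}$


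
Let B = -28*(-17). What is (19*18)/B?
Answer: 171/238 ≈ 0.71849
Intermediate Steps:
B = 476
(19*18)/B = (19*18)/476 = 342*(1/476) = 171/238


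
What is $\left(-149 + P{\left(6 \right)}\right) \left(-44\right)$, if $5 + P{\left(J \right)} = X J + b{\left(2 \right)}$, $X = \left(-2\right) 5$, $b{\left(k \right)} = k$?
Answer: $9328$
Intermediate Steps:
$X = -10$
$P{\left(J \right)} = -3 - 10 J$ ($P{\left(J \right)} = -5 - \left(-2 + 10 J\right) = -3 - 10 J$)
$\left(-149 + P{\left(6 \right)}\right) \left(-44\right) = \left(-149 - 63\right) \left(-44\right) = \left(-212\right) \left(-44\right) = 9328$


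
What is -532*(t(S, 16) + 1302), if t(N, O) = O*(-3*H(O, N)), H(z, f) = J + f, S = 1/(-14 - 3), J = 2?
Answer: -10932600/17 ≈ -6.4309e+5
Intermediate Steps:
S = -1/17 (S = 1/(-17) = -1/17 ≈ -0.058824)
H(z, f) = 2 + f
t(N, O) = O*(-6 - 3*N) (t(N, O) = O*(-3*(2 + N)) = O*(-6 - 3*N))
-532*(t(S, 16) + 1302) = -532*(-3*16*(2 - 1/17) + 1302) = -532*(-3*16*33/17 + 1302) = -532*(-1584/17 + 1302) = -532*20550/17 = -10932600/17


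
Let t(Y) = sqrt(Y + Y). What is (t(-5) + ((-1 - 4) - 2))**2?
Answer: (7 - I*sqrt(10))**2 ≈ 39.0 - 44.272*I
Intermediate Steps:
t(Y) = sqrt(2)*sqrt(Y) (t(Y) = sqrt(2*Y) = sqrt(2)*sqrt(Y))
(t(-5) + ((-1 - 4) - 2))**2 = (sqrt(2)*sqrt(-5) + ((-1 - 4) - 2))**2 = (sqrt(2)*(I*sqrt(5)) + (-5 - 2))**2 = (I*sqrt(10) - 7)**2 = (-7 + I*sqrt(10))**2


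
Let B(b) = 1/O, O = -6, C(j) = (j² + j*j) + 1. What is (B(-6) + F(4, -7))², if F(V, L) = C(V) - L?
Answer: 57121/36 ≈ 1586.7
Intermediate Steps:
C(j) = 1 + 2*j² (C(j) = (j² + j²) + 1 = 2*j² + 1 = 1 + 2*j²)
F(V, L) = 1 - L + 2*V² (F(V, L) = (1 + 2*V²) - L = 1 - L + 2*V²)
B(b) = -⅙ (B(b) = 1/(-6) = -⅙)
(B(-6) + F(4, -7))² = (-⅙ + (1 - 1*(-7) + 2*4²))² = (-⅙ + (1 + 7 + 2*16))² = (-⅙ + (1 + 7 + 32))² = (-⅙ + 40)² = (239/6)² = 57121/36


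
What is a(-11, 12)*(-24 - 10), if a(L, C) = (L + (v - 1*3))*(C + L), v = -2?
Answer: 544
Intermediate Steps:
a(L, C) = (-5 + L)*(C + L) (a(L, C) = (L + (-2 - 1*3))*(C + L) = (L + (-2 - 3))*(C + L) = (L - 5)*(C + L) = (-5 + L)*(C + L))
a(-11, 12)*(-24 - 10) = ((-11)**2 - 5*12 - 5*(-11) + 12*(-11))*(-24 - 10) = (121 - 60 + 55 - 132)*(-34) = -16*(-34) = 544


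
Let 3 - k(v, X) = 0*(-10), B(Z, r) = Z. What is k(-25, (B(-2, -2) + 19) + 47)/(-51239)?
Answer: -3/51239 ≈ -5.8549e-5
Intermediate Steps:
k(v, X) = 3 (k(v, X) = 3 - 0*(-10) = 3 - 1*0 = 3 + 0 = 3)
k(-25, (B(-2, -2) + 19) + 47)/(-51239) = 3/(-51239) = 3*(-1/51239) = -3/51239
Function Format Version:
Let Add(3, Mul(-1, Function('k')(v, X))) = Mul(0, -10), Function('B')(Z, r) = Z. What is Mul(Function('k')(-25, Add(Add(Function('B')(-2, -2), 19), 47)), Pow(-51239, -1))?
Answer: Rational(-3, 51239) ≈ -5.8549e-5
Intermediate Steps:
Function('k')(v, X) = 3 (Function('k')(v, X) = Add(3, Mul(-1, Mul(0, -10))) = Add(3, Mul(-1, 0)) = Add(3, 0) = 3)
Mul(Function('k')(-25, Add(Add(Function('B')(-2, -2), 19), 47)), Pow(-51239, -1)) = Mul(3, Pow(-51239, -1)) = Mul(3, Rational(-1, 51239)) = Rational(-3, 51239)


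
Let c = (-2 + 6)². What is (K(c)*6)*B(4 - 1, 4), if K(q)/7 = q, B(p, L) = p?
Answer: 2016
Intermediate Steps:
c = 16 (c = 4² = 16)
K(q) = 7*q
(K(c)*6)*B(4 - 1, 4) = ((7*16)*6)*(4 - 1) = (112*6)*3 = 672*3 = 2016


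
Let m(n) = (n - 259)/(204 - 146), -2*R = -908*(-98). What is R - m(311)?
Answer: -1290294/29 ≈ -44493.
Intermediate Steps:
R = -44492 (R = -(-454)*(-98) = -1/2*88984 = -44492)
m(n) = -259/58 + n/58 (m(n) = (-259 + n)/58 = (-259 + n)*(1/58) = -259/58 + n/58)
R - m(311) = -44492 - (-259/58 + (1/58)*311) = -44492 - (-259/58 + 311/58) = -44492 - 1*26/29 = -44492 - 26/29 = -1290294/29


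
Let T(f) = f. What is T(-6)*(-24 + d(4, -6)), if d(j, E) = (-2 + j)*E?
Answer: 216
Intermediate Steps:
d(j, E) = E*(-2 + j)
T(-6)*(-24 + d(4, -6)) = -6*(-24 - 6*(-2 + 4)) = -6*(-24 - 6*2) = -6*(-24 - 12) = -6*(-36) = 216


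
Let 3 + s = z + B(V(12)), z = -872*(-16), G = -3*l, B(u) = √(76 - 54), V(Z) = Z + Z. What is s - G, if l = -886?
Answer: 11291 + √22 ≈ 11296.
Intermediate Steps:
V(Z) = 2*Z
B(u) = √22
G = 2658 (G = -3*(-886) = 2658)
z = 13952
s = 13949 + √22 (s = -3 + (13952 + √22) = 13949 + √22 ≈ 13954.)
s - G = (13949 + √22) - 1*2658 = (13949 + √22) - 2658 = 11291 + √22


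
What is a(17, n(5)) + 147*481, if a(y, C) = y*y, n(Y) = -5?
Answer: 70996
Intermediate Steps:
a(y, C) = y²
a(17, n(5)) + 147*481 = 17² + 147*481 = 289 + 70707 = 70996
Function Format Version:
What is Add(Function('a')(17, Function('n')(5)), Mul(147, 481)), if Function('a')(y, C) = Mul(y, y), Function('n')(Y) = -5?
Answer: 70996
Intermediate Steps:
Function('a')(y, C) = Pow(y, 2)
Add(Function('a')(17, Function('n')(5)), Mul(147, 481)) = Add(Pow(17, 2), Mul(147, 481)) = Add(289, 70707) = 70996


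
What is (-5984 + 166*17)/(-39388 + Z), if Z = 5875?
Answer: 1054/11171 ≈ 0.094351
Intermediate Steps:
(-5984 + 166*17)/(-39388 + Z) = (-5984 + 166*17)/(-39388 + 5875) = (-5984 + 2822)/(-33513) = -3162*(-1/33513) = 1054/11171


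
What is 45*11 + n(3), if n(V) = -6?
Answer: 489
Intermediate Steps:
45*11 + n(3) = 45*11 - 6 = 495 - 6 = 489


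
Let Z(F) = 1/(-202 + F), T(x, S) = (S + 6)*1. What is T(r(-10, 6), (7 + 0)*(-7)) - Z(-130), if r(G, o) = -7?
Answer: -14275/332 ≈ -42.997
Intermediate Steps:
T(x, S) = 6 + S (T(x, S) = (6 + S)*1 = 6 + S)
T(r(-10, 6), (7 + 0)*(-7)) - Z(-130) = (6 + (7 + 0)*(-7)) - 1/(-202 - 130) = (6 + 7*(-7)) - 1/(-332) = (6 - 49) - 1*(-1/332) = -43 + 1/332 = -14275/332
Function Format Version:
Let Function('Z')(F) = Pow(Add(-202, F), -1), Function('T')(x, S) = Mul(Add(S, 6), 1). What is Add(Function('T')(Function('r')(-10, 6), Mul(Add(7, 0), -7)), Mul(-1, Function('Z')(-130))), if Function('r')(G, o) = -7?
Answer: Rational(-14275, 332) ≈ -42.997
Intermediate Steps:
Function('T')(x, S) = Add(6, S) (Function('T')(x, S) = Mul(Add(6, S), 1) = Add(6, S))
Add(Function('T')(Function('r')(-10, 6), Mul(Add(7, 0), -7)), Mul(-1, Function('Z')(-130))) = Add(Add(6, Mul(Add(7, 0), -7)), Mul(-1, Pow(Add(-202, -130), -1))) = Add(Add(6, Mul(7, -7)), Mul(-1, Pow(-332, -1))) = Add(Add(6, -49), Mul(-1, Rational(-1, 332))) = Add(-43, Rational(1, 332)) = Rational(-14275, 332)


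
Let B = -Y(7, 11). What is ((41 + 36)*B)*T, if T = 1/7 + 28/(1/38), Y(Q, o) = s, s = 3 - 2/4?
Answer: -409695/2 ≈ -2.0485e+5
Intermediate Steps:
s = 5/2 (s = 3 - 2/4 = 3 - 1*½ = 3 - ½ = 5/2 ≈ 2.5000)
Y(Q, o) = 5/2
B = -5/2 (B = -1*5/2 = -5/2 ≈ -2.5000)
T = 7449/7 (T = 1*(⅐) + 28/(1/38) = ⅐ + 28*38 = ⅐ + 1064 = 7449/7 ≈ 1064.1)
((41 + 36)*B)*T = ((41 + 36)*(-5/2))*(7449/7) = (77*(-5/2))*(7449/7) = -385/2*7449/7 = -409695/2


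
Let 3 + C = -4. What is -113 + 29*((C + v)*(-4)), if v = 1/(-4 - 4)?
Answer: 1427/2 ≈ 713.50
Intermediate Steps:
C = -7 (C = -3 - 4 = -7)
v = -⅛ (v = 1/(-8) = -⅛ ≈ -0.12500)
-113 + 29*((C + v)*(-4)) = -113 + 29*((-7 - ⅛)*(-4)) = -113 + 29*(-57/8*(-4)) = -113 + 29*(57/2) = -113 + 1653/2 = 1427/2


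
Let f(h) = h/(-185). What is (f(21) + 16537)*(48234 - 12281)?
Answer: 109991875772/185 ≈ 5.9455e+8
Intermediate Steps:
f(h) = -h/185 (f(h) = h*(-1/185) = -h/185)
(f(21) + 16537)*(48234 - 12281) = (-1/185*21 + 16537)*(48234 - 12281) = (-21/185 + 16537)*35953 = (3059324/185)*35953 = 109991875772/185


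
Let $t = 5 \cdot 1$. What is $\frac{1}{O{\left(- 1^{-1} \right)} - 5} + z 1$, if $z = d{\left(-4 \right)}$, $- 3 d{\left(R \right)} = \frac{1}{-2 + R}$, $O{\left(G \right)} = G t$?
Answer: $- \frac{2}{45} \approx -0.044444$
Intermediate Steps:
$t = 5$
$O{\left(G \right)} = 5 G$ ($O{\left(G \right)} = G 5 = 5 G$)
$d{\left(R \right)} = - \frac{1}{3 \left(-2 + R\right)}$
$z = \frac{1}{18}$ ($z = - \frac{1}{-6 + 3 \left(-4\right)} = - \frac{1}{-6 - 12} = - \frac{1}{-18} = \left(-1\right) \left(- \frac{1}{18}\right) = \frac{1}{18} \approx 0.055556$)
$\frac{1}{O{\left(- 1^{-1} \right)} - 5} + z 1 = \frac{1}{5 \left(- 1^{-1}\right) - 5} + \frac{1}{18} \cdot 1 = \frac{1}{5 \left(\left(-1\right) 1\right) - 5} + \frac{1}{18} = \frac{1}{5 \left(-1\right) - 5} + \frac{1}{18} = \frac{1}{-5 - 5} + \frac{1}{18} = \frac{1}{-10} + \frac{1}{18} = - \frac{1}{10} + \frac{1}{18} = - \frac{2}{45}$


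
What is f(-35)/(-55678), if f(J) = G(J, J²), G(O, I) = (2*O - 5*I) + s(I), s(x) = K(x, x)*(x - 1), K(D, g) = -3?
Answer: 9867/55678 ≈ 0.17722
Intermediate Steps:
s(x) = 3 - 3*x (s(x) = -3*(x - 1) = -3*(-1 + x) = 3 - 3*x)
G(O, I) = 3 - 8*I + 2*O (G(O, I) = (2*O - 5*I) + (3 - 3*I) = (-5*I + 2*O) + (3 - 3*I) = 3 - 8*I + 2*O)
f(J) = 3 - 8*J² + 2*J
f(-35)/(-55678) = (3 - 8*(-35)² + 2*(-35))/(-55678) = (3 - 8*1225 - 70)*(-1/55678) = (3 - 9800 - 70)*(-1/55678) = -9867*(-1/55678) = 9867/55678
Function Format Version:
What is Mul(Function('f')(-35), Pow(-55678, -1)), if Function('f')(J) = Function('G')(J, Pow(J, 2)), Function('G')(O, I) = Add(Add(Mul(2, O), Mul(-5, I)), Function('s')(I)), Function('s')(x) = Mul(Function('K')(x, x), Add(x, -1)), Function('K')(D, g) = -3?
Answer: Rational(9867, 55678) ≈ 0.17722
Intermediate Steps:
Function('s')(x) = Add(3, Mul(-3, x)) (Function('s')(x) = Mul(-3, Add(x, -1)) = Mul(-3, Add(-1, x)) = Add(3, Mul(-3, x)))
Function('G')(O, I) = Add(3, Mul(-8, I), Mul(2, O)) (Function('G')(O, I) = Add(Add(Mul(2, O), Mul(-5, I)), Add(3, Mul(-3, I))) = Add(Add(Mul(-5, I), Mul(2, O)), Add(3, Mul(-3, I))) = Add(3, Mul(-8, I), Mul(2, O)))
Function('f')(J) = Add(3, Mul(-8, Pow(J, 2)), Mul(2, J))
Mul(Function('f')(-35), Pow(-55678, -1)) = Mul(Add(3, Mul(-8, Pow(-35, 2)), Mul(2, -35)), Pow(-55678, -1)) = Mul(Add(3, Mul(-8, 1225), -70), Rational(-1, 55678)) = Mul(Add(3, -9800, -70), Rational(-1, 55678)) = Mul(-9867, Rational(-1, 55678)) = Rational(9867, 55678)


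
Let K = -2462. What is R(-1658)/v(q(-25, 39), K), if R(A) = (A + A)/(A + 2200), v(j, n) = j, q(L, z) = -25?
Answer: 1658/6775 ≈ 0.24472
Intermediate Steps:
R(A) = 2*A/(2200 + A) (R(A) = (2*A)/(2200 + A) = 2*A/(2200 + A))
R(-1658)/v(q(-25, 39), K) = (2*(-1658)/(2200 - 1658))/(-25) = (2*(-1658)/542)*(-1/25) = (2*(-1658)*(1/542))*(-1/25) = -1658/271*(-1/25) = 1658/6775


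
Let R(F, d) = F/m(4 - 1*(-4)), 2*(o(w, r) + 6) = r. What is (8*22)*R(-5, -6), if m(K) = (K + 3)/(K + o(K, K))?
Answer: -480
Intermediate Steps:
o(w, r) = -6 + r/2
m(K) = (3 + K)/(-6 + 3*K/2) (m(K) = (K + 3)/(K + (-6 + K/2)) = (3 + K)/(-6 + 3*K/2))
R(F, d) = 6*F/11 (R(F, d) = F/((2*(3 + (4 - 1*(-4)))/(3*(-4 + (4 - 1*(-4)))))) = F/((2*(3 + (4 + 4))/(3*(-4 + (4 + 4))))) = F/((2*(3 + 8)/(3*(-4 + 8)))) = F/(((⅔)*11/4)) = F/(((⅔)*(¼)*11)) = F/(11/6) = 6*F/11)
(8*22)*R(-5, -6) = (8*22)*((6/11)*(-5)) = 176*(-30/11) = -480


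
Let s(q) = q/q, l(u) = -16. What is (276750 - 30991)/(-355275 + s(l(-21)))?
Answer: -245759/355274 ≈ -0.69174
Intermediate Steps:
s(q) = 1
(276750 - 30991)/(-355275 + s(l(-21))) = (276750 - 30991)/(-355275 + 1) = 245759/(-355274) = 245759*(-1/355274) = -245759/355274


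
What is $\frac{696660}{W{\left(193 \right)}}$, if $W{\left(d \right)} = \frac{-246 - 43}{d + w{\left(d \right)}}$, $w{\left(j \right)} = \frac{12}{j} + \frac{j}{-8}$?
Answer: $- \frac{2672295555}{6562} \approx -4.0724 \cdot 10^{5}$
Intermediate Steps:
$w{\left(j \right)} = \frac{12}{j} - \frac{j}{8}$ ($w{\left(j \right)} = \frac{12}{j} + j \left(- \frac{1}{8}\right) = \frac{12}{j} - \frac{j}{8}$)
$W{\left(d \right)} = - \frac{289}{\frac{12}{d} + \frac{7 d}{8}}$ ($W{\left(d \right)} = \frac{-246 - 43}{d - \left(- \frac{12}{d} + \frac{d}{8}\right)} = - \frac{289}{\frac{12}{d} + \frac{7 d}{8}}$)
$\frac{696660}{W{\left(193 \right)}} = \frac{696660}{\left(-2312\right) 193 \frac{1}{96 + 7 \cdot 193^{2}}} = \frac{696660}{\left(-2312\right) 193 \frac{1}{96 + 7 \cdot 37249}} = \frac{696660}{\left(-2312\right) 193 \frac{1}{96 + 260743}} = \frac{696660}{\left(-2312\right) 193 \cdot \frac{1}{260839}} = \frac{696660}{- \frac{446216}{260839}} = 696660 \left(- \frac{260839}{446216}\right) = - \frac{2672295555}{6562}$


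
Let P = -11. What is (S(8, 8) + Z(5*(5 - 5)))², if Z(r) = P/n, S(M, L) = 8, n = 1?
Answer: 9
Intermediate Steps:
Z(r) = -11 (Z(r) = -11/1 = -11*1 = -11)
(S(8, 8) + Z(5*(5 - 5)))² = (8 - 11)² = (-3)² = 9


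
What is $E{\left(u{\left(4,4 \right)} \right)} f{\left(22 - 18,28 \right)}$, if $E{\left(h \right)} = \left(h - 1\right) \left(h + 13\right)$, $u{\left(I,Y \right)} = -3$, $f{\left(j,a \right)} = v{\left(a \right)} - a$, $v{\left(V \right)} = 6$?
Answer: $880$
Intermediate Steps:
$f{\left(j,a \right)} = 6 - a$
$E{\left(h \right)} = \left(-1 + h\right) \left(13 + h\right)$
$E{\left(u{\left(4,4 \right)} \right)} f{\left(22 - 18,28 \right)} = \left(-13 + \left(-3\right)^{2} + 12 \left(-3\right)\right) \left(6 - 28\right) = \left(-13 + 9 - 36\right) \left(6 - 28\right) = \left(-40\right) \left(-22\right) = 880$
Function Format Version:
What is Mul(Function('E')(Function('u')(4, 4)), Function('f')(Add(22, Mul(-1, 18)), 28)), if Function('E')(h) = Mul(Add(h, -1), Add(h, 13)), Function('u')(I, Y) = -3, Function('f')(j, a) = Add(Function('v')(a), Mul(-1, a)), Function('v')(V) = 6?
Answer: 880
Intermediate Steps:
Function('f')(j, a) = Add(6, Mul(-1, a))
Function('E')(h) = Mul(Add(-1, h), Add(13, h))
Mul(Function('E')(Function('u')(4, 4)), Function('f')(Add(22, Mul(-1, 18)), 28)) = Mul(Add(-13, Pow(-3, 2), Mul(12, -3)), Add(6, Mul(-1, 28))) = Mul(Add(-13, 9, -36), Add(6, -28)) = Mul(-40, -22) = 880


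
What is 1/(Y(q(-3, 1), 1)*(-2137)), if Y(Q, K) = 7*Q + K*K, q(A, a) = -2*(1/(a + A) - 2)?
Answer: -1/76932 ≈ -1.2998e-5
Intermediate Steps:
q(A, a) = 4 - 2/(A + a) (q(A, a) = -2*(1/(A + a) - 2) = -2*(-2 + 1/(A + a)) = 4 - 2/(A + a))
Y(Q, K) = K**2 + 7*Q (Y(Q, K) = 7*Q + K**2 = K**2 + 7*Q)
1/(Y(q(-3, 1), 1)*(-2137)) = 1/((1**2 + 7*(2*(-1 + 2*(-3) + 2*1)/(-3 + 1)))*(-2137)) = 1/((1 + 7*(2*(-1 - 6 + 2)/(-2)))*(-2137)) = 1/((1 + 7*(2*(-1/2)*(-5)))*(-2137)) = 1/((1 + 7*5)*(-2137)) = 1/((1 + 35)*(-2137)) = 1/(36*(-2137)) = 1/(-76932) = -1/76932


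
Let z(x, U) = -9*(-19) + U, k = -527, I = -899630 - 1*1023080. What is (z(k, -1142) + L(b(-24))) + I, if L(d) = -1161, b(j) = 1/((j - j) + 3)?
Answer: -1924842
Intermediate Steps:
I = -1922710 (I = -899630 - 1023080 = -1922710)
z(x, U) = 171 + U
b(j) = 1/3 (b(j) = 1/(0 + 3) = 1/3)
(z(k, -1142) + L(b(-24))) + I = ((171 - 1142) - 1161) - 1922710 = (-971 - 1161) - 1922710 = -2132 - 1922710 = -1924842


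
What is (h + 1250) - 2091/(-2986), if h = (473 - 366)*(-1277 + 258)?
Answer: -321837947/2986 ≈ -1.0778e+5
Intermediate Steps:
h = -109033 (h = 107*(-1019) = -109033)
(h + 1250) - 2091/(-2986) = (-109033 + 1250) - 2091/(-2986) = -107783 - 2091*(-1/2986) = -107783 + 2091/2986 = -321837947/2986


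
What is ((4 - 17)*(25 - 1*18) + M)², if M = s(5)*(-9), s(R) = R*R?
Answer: 99856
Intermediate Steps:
s(R) = R²
M = -225 (M = 5²*(-9) = 25*(-9) = -225)
((4 - 17)*(25 - 1*18) + M)² = ((4 - 17)*(25 - 1*18) - 225)² = (-13*(25 - 18) - 225)² = (-13*7 - 225)² = (-91 - 225)² = (-316)² = 99856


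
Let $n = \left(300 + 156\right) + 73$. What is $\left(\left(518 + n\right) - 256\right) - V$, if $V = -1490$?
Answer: $2281$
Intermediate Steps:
$n = 529$ ($n = 456 + 73 = 529$)
$\left(\left(518 + n\right) - 256\right) - V = \left(\left(518 + 529\right) - 256\right) - -1490 = \left(1047 - 256\right) + 1490 = 791 + 1490 = 2281$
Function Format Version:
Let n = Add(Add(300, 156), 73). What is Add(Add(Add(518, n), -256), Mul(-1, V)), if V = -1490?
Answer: 2281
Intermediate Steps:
n = 529 (n = Add(456, 73) = 529)
Add(Add(Add(518, n), -256), Mul(-1, V)) = Add(Add(Add(518, 529), -256), Mul(-1, -1490)) = Add(Add(1047, -256), 1490) = Add(791, 1490) = 2281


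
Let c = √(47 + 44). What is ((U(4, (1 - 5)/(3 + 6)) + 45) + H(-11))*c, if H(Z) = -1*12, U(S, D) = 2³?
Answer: 41*√91 ≈ 391.12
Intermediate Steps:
U(S, D) = 8
c = √91 ≈ 9.5394
H(Z) = -12
((U(4, (1 - 5)/(3 + 6)) + 45) + H(-11))*c = ((8 + 45) - 12)*√91 = (53 - 12)*√91 = 41*√91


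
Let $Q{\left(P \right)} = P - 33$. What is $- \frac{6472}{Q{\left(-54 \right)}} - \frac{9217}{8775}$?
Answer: $\frac{1435639}{19575} \approx 73.34$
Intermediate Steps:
$Q{\left(P \right)} = -33 + P$ ($Q{\left(P \right)} = P - 33 = -33 + P$)
$- \frac{6472}{Q{\left(-54 \right)}} - \frac{9217}{8775} = - \frac{6472}{-33 - 54} - \frac{9217}{8775} = - \frac{6472}{-87} - \frac{709}{675} = \left(-6472\right) \left(- \frac{1}{87}\right) - \frac{709}{675} = \frac{6472}{87} - \frac{709}{675} = \frac{1435639}{19575}$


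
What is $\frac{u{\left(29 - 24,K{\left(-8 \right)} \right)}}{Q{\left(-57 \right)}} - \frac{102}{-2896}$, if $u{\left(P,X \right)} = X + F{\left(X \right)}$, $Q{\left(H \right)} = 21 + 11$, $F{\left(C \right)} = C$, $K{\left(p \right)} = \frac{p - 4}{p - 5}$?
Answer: $\frac{1749}{18824} \approx 0.092913$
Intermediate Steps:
$K{\left(p \right)} = \frac{-4 + p}{-5 + p}$
$Q{\left(H \right)} = 32$
$u{\left(P,X \right)} = 2 X$ ($u{\left(P,X \right)} = X + X = 2 X$)
$\frac{u{\left(29 - 24,K{\left(-8 \right)} \right)}}{Q{\left(-57 \right)}} - \frac{102}{-2896} = \frac{2 \frac{-4 - 8}{-5 - 8}}{32} - \frac{102}{-2896} = 2 \frac{1}{-13} \left(-12\right) \frac{1}{32} - - \frac{51}{1448} = 2 \left(\left(- \frac{1}{13}\right) \left(-12\right)\right) \frac{1}{32} + \frac{51}{1448} = 2 \cdot \frac{12}{13} \cdot \frac{1}{32} + \frac{51}{1448} = \frac{24}{13} \cdot \frac{1}{32} + \frac{51}{1448} = \frac{3}{52} + \frac{51}{1448} = \frac{1749}{18824}$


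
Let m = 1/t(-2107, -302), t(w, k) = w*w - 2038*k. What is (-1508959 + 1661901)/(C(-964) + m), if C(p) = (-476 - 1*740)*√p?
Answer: 773110339350/36422824099940444160001 + 9504291950161558560000*I*√241/36422824099940444160001 ≈ 2.1226e-11 + 4.0509*I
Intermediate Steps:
t(w, k) = w² - 2038*k
C(p) = -1216*√p (C(p) = (-476 - 740)*√p = -1216*√p)
m = 1/5054925 (m = 1/((-2107)² - 2038*(-302)) = 1/(4439449 + 615476) = 1/5054925 ≈ 1.9783e-7)
(-1508959 + 1661901)/(C(-964) + m) = (-1508959 + 1661901)/(-2432*I*√241 + 1/5054925) = 152942/(-2432*I*√241 + 1/5054925) = 152942/(1/5054925 - 2432*I*√241)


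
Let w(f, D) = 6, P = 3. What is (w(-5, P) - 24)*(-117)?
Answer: 2106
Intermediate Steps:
(w(-5, P) - 24)*(-117) = (6 - 24)*(-117) = -18*(-117) = 2106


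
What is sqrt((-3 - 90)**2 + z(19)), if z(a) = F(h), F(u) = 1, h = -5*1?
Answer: 5*sqrt(346) ≈ 93.005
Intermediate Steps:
h = -5
z(a) = 1
sqrt((-3 - 90)**2 + z(19)) = sqrt((-3 - 90)**2 + 1) = sqrt((-93)**2 + 1) = sqrt(8649 + 1) = sqrt(8650) = 5*sqrt(346)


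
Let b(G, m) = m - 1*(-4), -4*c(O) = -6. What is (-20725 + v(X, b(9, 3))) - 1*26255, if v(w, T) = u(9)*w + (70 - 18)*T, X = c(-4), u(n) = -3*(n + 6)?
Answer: -93367/2 ≈ -46684.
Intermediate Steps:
c(O) = 3/2 (c(O) = -¼*(-6) = 3/2)
u(n) = -18 - 3*n (u(n) = -3*(6 + n) = -18 - 3*n)
b(G, m) = 4 + m (b(G, m) = m + 4 = 4 + m)
X = 3/2 ≈ 1.5000
v(w, T) = -45*w + 52*T (v(w, T) = (-18 - 3*9)*w + (70 - 18)*T = (-18 - 27)*w + 52*T = -45*w + 52*T)
(-20725 + v(X, b(9, 3))) - 1*26255 = (-20725 + (-45*3/2 + 52*(4 + 3))) - 1*26255 = (-20725 + (-135/2 + 52*7)) - 26255 = (-20725 + (-135/2 + 364)) - 26255 = (-20725 + 593/2) - 26255 = -40857/2 - 26255 = -93367/2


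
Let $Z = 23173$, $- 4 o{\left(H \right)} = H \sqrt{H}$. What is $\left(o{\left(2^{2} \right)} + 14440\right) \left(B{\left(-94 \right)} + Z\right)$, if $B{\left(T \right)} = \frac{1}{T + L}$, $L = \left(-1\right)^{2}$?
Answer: $\frac{31115160544}{93} \approx 3.3457 \cdot 10^{8}$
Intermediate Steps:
$o{\left(H \right)} = - \frac{H^{\frac{3}{2}}}{4}$ ($o{\left(H \right)} = - \frac{H \sqrt{H}}{4} = - \frac{H^{\frac{3}{2}}}{4}$)
$L = 1$
$B{\left(T \right)} = \frac{1}{1 + T}$ ($B{\left(T \right)} = \frac{1}{T + 1} = \frac{1}{1 + T}$)
$\left(o{\left(2^{2} \right)} + 14440\right) \left(B{\left(-94 \right)} + Z\right) = \left(- \frac{\left(2^{2}\right)^{\frac{3}{2}}}{4} + 14440\right) \left(\frac{1}{1 - 94} + 23173\right) = \left(- \frac{4^{\frac{3}{2}}}{4} + 14440\right) \left(\frac{1}{-93} + 23173\right) = \left(\left(- \frac{1}{4}\right) 8 + 14440\right) \left(- \frac{1}{93} + 23173\right) = \left(-2 + 14440\right) \frac{2155088}{93} = 14438 \cdot \frac{2155088}{93} = \frac{31115160544}{93}$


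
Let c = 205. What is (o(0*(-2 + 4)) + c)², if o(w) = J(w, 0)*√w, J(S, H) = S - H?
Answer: 42025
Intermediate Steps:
o(w) = w^(3/2) (o(w) = (w - 1*0)*√w = (w + 0)*√w = w*√w = w^(3/2))
(o(0*(-2 + 4)) + c)² = ((0*(-2 + 4))^(3/2) + 205)² = ((0*2)^(3/2) + 205)² = (0^(3/2) + 205)² = (0 + 205)² = 205² = 42025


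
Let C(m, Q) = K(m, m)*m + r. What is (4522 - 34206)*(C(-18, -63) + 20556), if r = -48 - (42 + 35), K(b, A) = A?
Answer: -616091420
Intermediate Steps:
r = -125 (r = -48 - 1*77 = -48 - 77 = -125)
C(m, Q) = -125 + m² (C(m, Q) = m*m - 125 = m² - 125 = -125 + m²)
(4522 - 34206)*(C(-18, -63) + 20556) = (4522 - 34206)*((-125 + (-18)²) + 20556) = -29684*((-125 + 324) + 20556) = -29684*(199 + 20556) = -29684*20755 = -616091420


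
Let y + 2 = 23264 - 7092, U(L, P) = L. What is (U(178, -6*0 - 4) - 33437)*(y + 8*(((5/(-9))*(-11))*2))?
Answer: -4869450190/9 ≈ -5.4105e+8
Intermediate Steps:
y = 16170 (y = -2 + (23264 - 7092) = -2 + 16172 = 16170)
(U(178, -6*0 - 4) - 33437)*(y + 8*(((5/(-9))*(-11))*2)) = (178 - 33437)*(16170 + 8*(((5/(-9))*(-11))*2)) = -33259*(16170 + 8*(((5*(-⅑))*(-11))*2)) = -33259*(16170 + 8*(-5/9*(-11)*2)) = -33259*(16170 + 8*((55/9)*2)) = -33259*(16170 + 8*(110/9)) = -33259*(16170 + 880/9) = -33259*146410/9 = -4869450190/9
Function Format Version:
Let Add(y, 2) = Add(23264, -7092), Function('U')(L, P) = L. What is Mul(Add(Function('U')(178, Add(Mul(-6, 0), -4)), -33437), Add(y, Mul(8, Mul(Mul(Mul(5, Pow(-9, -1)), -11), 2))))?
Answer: Rational(-4869450190, 9) ≈ -5.4105e+8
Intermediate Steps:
y = 16170 (y = Add(-2, Add(23264, -7092)) = Add(-2, 16172) = 16170)
Mul(Add(Function('U')(178, Add(Mul(-6, 0), -4)), -33437), Add(y, Mul(8, Mul(Mul(Mul(5, Pow(-9, -1)), -11), 2)))) = Mul(Add(178, -33437), Add(16170, Mul(8, Mul(Mul(Mul(5, Pow(-9, -1)), -11), 2)))) = Mul(-33259, Add(16170, Mul(8, Mul(Mul(Mul(5, Rational(-1, 9)), -11), 2)))) = Mul(-33259, Add(16170, Mul(8, Mul(Mul(Rational(-5, 9), -11), 2)))) = Mul(-33259, Add(16170, Mul(8, Mul(Rational(55, 9), 2)))) = Mul(-33259, Add(16170, Mul(8, Rational(110, 9)))) = Mul(-33259, Add(16170, Rational(880, 9))) = Mul(-33259, Rational(146410, 9)) = Rational(-4869450190, 9)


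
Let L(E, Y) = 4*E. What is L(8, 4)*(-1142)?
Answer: -36544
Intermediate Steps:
L(8, 4)*(-1142) = (4*8)*(-1142) = 32*(-1142) = -36544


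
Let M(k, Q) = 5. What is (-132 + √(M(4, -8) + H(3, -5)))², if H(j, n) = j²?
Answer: (132 - √14)² ≈ 16450.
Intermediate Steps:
(-132 + √(M(4, -8) + H(3, -5)))² = (-132 + √(5 + 3²))² = (-132 + √(5 + 9))² = (-132 + √14)²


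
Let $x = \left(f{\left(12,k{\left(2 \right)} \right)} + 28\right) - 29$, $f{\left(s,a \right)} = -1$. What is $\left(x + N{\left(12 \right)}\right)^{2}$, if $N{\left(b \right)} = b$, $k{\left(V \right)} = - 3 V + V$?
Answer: $100$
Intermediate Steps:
$k{\left(V \right)} = - 2 V$
$x = -2$ ($x = \left(-1 + 28\right) - 29 = 27 - 29 = -2$)
$\left(x + N{\left(12 \right)}\right)^{2} = \left(-2 + 12\right)^{2} = 10^{2} = 100$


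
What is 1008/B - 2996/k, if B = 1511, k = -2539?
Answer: 7086268/3836429 ≈ 1.8471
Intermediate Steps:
1008/B - 2996/k = 1008/1511 - 2996/(-2539) = 1008*(1/1511) - 2996*(-1/2539) = 1008/1511 + 2996/2539 = 7086268/3836429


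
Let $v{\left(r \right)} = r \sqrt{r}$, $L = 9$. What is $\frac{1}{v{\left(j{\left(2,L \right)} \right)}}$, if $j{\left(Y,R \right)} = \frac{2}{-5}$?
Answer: $\frac{5 i \sqrt{10}}{4} \approx 3.9528 i$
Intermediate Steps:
$j{\left(Y,R \right)} = - \frac{2}{5}$ ($j{\left(Y,R \right)} = 2 \left(- \frac{1}{5}\right) = - \frac{2}{5}$)
$v{\left(r \right)} = r^{\frac{3}{2}}$
$\frac{1}{v{\left(j{\left(2,L \right)} \right)}} = \frac{1}{\left(- \frac{2}{5}\right)^{\frac{3}{2}}} = \frac{1}{\left(- \frac{2}{25}\right) i \sqrt{10}} = \frac{5 i \sqrt{10}}{4}$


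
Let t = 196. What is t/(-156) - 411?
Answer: -16078/39 ≈ -412.26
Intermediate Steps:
t/(-156) - 411 = 196/(-156) - 411 = -1/156*196 - 411 = -49/39 - 411 = -16078/39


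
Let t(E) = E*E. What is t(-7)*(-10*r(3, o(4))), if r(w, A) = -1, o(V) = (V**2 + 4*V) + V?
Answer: 490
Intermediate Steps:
t(E) = E**2
o(V) = V**2 + 5*V
t(-7)*(-10*r(3, o(4))) = (-7)**2*(-10*(-1)) = 49*10 = 490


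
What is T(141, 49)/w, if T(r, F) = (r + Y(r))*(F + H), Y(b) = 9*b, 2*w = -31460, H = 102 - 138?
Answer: -141/121 ≈ -1.1653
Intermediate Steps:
H = -36
w = -15730 (w = (1/2)*(-31460) = -15730)
T(r, F) = 10*r*(-36 + F) (T(r, F) = (r + 9*r)*(F - 36) = (10*r)*(-36 + F) = 10*r*(-36 + F))
T(141, 49)/w = (10*141*(-36 + 49))/(-15730) = (10*141*13)*(-1/15730) = 18330*(-1/15730) = -141/121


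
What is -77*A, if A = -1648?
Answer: 126896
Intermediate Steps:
-77*A = -77*(-1648) = 126896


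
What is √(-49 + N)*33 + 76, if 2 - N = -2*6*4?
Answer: 109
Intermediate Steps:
N = 50 (N = 2 - (-2*6)*4 = 2 - (-12)*4 = 2 - 1*(-48) = 2 + 48 = 50)
√(-49 + N)*33 + 76 = √(-49 + 50)*33 + 76 = √1*33 + 76 = 1*33 + 76 = 33 + 76 = 109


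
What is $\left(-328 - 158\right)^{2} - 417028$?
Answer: $-180832$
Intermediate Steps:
$\left(-328 - 158\right)^{2} - 417028 = \left(-486\right)^{2} - 417028 = 236196 - 417028 = -180832$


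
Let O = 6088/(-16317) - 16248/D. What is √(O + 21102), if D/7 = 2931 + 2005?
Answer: √4849741908881909/479409 ≈ 145.26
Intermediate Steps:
D = 34552 (D = 7*(2931 + 2005) = 7*4936 = 34552)
O = -8490557/10067589 (O = 6088/(-16317) - 16248/34552 = 6088*(-1/16317) - 16248*1/34552 = -6088/16317 - 2031/4319 = -8490557/10067589 ≈ -0.84336)
√(O + 21102) = √(-8490557/10067589 + 21102) = √(212437772521/10067589) = √4849741908881909/479409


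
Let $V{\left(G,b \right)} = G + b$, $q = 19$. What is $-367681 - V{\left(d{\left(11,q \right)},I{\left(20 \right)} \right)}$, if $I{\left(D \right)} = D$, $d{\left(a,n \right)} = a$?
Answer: $-367712$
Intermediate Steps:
$-367681 - V{\left(d{\left(11,q \right)},I{\left(20 \right)} \right)} = -367681 - \left(11 + 20\right) = -367681 - 31 = -367712$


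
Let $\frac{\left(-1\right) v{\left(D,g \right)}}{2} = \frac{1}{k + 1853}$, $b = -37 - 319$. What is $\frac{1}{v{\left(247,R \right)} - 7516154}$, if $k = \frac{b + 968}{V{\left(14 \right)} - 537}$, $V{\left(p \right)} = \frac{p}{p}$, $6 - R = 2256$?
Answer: $- \frac{248149}{1865126099214} \approx -1.3305 \cdot 10^{-7}$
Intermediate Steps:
$R = -2250$ ($R = 6 - 2256 = -2250$)
$V{\left(p \right)} = 1$
$b = -356$ ($b = -37 - 319 = -356$)
$k = - \frac{153}{134}$ ($k = \frac{-356 + 968}{1 - 537} = \frac{612}{-536} = 612 \left(- \frac{1}{536}\right) = - \frac{153}{134} \approx -1.1418$)
$v{\left(D,g \right)} = - \frac{268}{248149}$ ($v{\left(D,g \right)} = - \frac{2}{- \frac{153}{134} + 1853} = - \frac{2}{\frac{248149}{134}} = \left(-2\right) \frac{134}{248149} = - \frac{268}{248149}$)
$\frac{1}{v{\left(247,R \right)} - 7516154} = \frac{1}{- \frac{268}{248149} - 7516154} = \frac{1}{- \frac{1865126099214}{248149}} = - \frac{248149}{1865126099214}$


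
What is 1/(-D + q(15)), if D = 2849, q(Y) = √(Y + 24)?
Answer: -2849/8116762 - √39/8116762 ≈ -0.00035177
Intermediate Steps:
q(Y) = √(24 + Y)
1/(-D + q(15)) = 1/(-1*2849 + √(24 + 15)) = 1/(-2849 + √39)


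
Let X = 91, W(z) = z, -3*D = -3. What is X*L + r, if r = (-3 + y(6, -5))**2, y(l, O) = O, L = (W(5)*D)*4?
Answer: 1884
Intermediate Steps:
D = 1 (D = -1/3*(-3) = 1)
L = 20 (L = (5*1)*4 = 5*4 = 20)
r = 64 (r = (-3 - 5)**2 = (-8)**2 = 64)
X*L + r = 91*20 + 64 = 1820 + 64 = 1884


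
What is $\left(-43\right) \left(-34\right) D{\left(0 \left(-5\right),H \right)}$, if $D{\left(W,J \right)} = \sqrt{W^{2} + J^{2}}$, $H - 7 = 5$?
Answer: $17544$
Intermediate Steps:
$H = 12$ ($H = 7 + 5 = 12$)
$D{\left(W,J \right)} = \sqrt{J^{2} + W^{2}}$
$\left(-43\right) \left(-34\right) D{\left(0 \left(-5\right),H \right)} = \left(-43\right) \left(-34\right) \sqrt{12^{2} + \left(0 \left(-5\right)\right)^{2}} = 1462 \sqrt{144 + 0^{2}} = 1462 \sqrt{144 + 0} = 1462 \sqrt{144} = 1462 \cdot 12 = 17544$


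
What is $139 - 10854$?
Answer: $-10715$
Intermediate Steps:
$139 - 10854 = -10715$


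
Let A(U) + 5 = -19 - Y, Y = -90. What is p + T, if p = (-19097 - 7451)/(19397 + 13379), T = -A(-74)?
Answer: -547441/8194 ≈ -66.810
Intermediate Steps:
A(U) = 66 (A(U) = -5 + (-19 - 1*(-90)) = -5 + (-19 + 90) = -5 + 71 = 66)
T = -66 (T = -1*66 = -66)
p = -6637/8194 (p = -26548/32776 = -26548*1/32776 = -6637/8194 ≈ -0.80998)
p + T = -6637/8194 - 66 = -547441/8194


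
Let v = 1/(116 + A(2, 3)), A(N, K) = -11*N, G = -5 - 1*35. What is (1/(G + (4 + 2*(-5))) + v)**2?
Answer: 144/1168561 ≈ 0.00012323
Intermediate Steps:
G = -40 (G = -5 - 35 = -40)
v = 1/94 (v = 1/(116 - 11*2) = 1/(116 - 22) = 1/94 ≈ 0.010638)
(1/(G + (4 + 2*(-5))) + v)**2 = (1/(-40 + (4 + 2*(-5))) + 1/94)**2 = (1/(-40 + (4 - 10)) + 1/94)**2 = (1/(-40 - 6) + 1/94)**2 = (1/(-46) + 1/94)**2 = (-1/46 + 1/94)**2 = (-12/1081)**2 = 144/1168561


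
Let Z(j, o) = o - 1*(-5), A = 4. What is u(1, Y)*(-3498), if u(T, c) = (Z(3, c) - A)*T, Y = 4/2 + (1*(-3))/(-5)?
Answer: -62964/5 ≈ -12593.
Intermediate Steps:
Z(j, o) = 5 + o (Z(j, o) = o + 5 = 5 + o)
Y = 13/5 (Y = 4*(1/2) - 3*(-1/5) = 2 + 3/5 = 13/5 ≈ 2.6000)
u(T, c) = T*(1 + c) (u(T, c) = ((5 + c) - 1*4)*T = ((5 + c) - 4)*T = (1 + c)*T = T*(1 + c))
u(1, Y)*(-3498) = (1*(1 + 13/5))*(-3498) = (1*(18/5))*(-3498) = (18/5)*(-3498) = -62964/5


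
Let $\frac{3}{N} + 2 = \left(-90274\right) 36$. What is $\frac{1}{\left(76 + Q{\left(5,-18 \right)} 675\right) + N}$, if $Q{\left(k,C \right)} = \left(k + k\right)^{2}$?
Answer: $\frac{3249866}{219612944813} \approx 1.4798 \cdot 10^{-5}$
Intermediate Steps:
$Q{\left(k,C \right)} = 4 k^{2}$ ($Q{\left(k,C \right)} = \left(2 k\right)^{2} = 4 k^{2}$)
$N = - \frac{3}{3249866}$ ($N = \frac{3}{-2 - 3249864} = \frac{3}{-3249866} = 3 \left(- \frac{1}{3249866}\right) = - \frac{3}{3249866} \approx -9.2312 \cdot 10^{-7}$)
$\frac{1}{\left(76 + Q{\left(5,-18 \right)} 675\right) + N} = \frac{1}{\left(76 + 4 \cdot 5^{2} \cdot 675\right) - \frac{3}{3249866}} = \frac{1}{\left(76 + 4 \cdot 25 \cdot 675\right) - \frac{3}{3249866}} = \frac{1}{\left(76 + 100 \cdot 675\right) - \frac{3}{3249866}} = \frac{1}{\left(76 + 67500\right) - \frac{3}{3249866}} = \frac{1}{67576 - \frac{3}{3249866}} = \frac{1}{\frac{219612944813}{3249866}} = \frac{3249866}{219612944813}$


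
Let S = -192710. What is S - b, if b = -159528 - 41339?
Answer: 8157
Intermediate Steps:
b = -200867
S - b = -192710 - 1*(-200867) = -192710 + 200867 = 8157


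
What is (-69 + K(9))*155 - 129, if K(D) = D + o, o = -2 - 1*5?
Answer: -10514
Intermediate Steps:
o = -7 (o = -2 - 5 = -7)
K(D) = -7 + D (K(D) = D - 7 = -7 + D)
(-69 + K(9))*155 - 129 = (-69 + (-7 + 9))*155 - 129 = (-69 + 2)*155 - 129 = -67*155 - 129 = -10385 - 129 = -10514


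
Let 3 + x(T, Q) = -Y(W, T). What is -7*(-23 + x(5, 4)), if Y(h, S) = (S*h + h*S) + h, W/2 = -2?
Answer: -126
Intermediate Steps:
W = -4 (W = 2*(-2) = -4)
Y(h, S) = h + 2*S*h (Y(h, S) = (S*h + S*h) + h = 2*S*h + h = h + 2*S*h)
x(T, Q) = 1 + 8*T (x(T, Q) = -3 - (-4)*(1 + 2*T) = -3 - (-4 - 8*T) = -3 + (4 + 8*T) = 1 + 8*T)
-7*(-23 + x(5, 4)) = -7*(-23 + (1 + 8*5)) = -7*(-23 + (1 + 40)) = -7*(-23 + 41) = -7*18 = -126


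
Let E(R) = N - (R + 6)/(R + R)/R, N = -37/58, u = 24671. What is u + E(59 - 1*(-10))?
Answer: 1135403711/46023 ≈ 24670.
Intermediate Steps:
N = -37/58 (N = -37*1/58 = -37/58 ≈ -0.63793)
E(R) = -37/58 - (6 + R)/(2*R**2) (E(R) = -37/58 - (R + 6)/(R + R)/R = -37/58 - (6 + R)/((2*R))/R = -37/58 - (6 + R)*(1/(2*R))/R = -37/58 - (6 + R)/(2*R)/R = -37/58 - (6 + R)/(2*R**2))
u + E(59 - 1*(-10)) = 24671 + (-37/58 - 3/(59 - 1*(-10))**2 - 1/(2*(59 - 1*(-10)))) = 24671 + (-37/58 - 3/(59 + 10)**2 - 1/(2*(59 + 10))) = 24671 + (-37/58 - 3/69**2 - 1/2/69) = 24671 + (-37/58 - 3*1/4761 - 1/2*1/69) = 24671 + (-37/58 - 1/1587 - 1/138) = 24671 - 29722/46023 = 1135403711/46023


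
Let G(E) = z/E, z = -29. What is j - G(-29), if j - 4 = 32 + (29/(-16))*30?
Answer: -155/8 ≈ -19.375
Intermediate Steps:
j = -147/8 (j = 4 + (32 + (29/(-16))*30) = 4 + (32 + (29*(-1/16))*30) = 4 + (32 - 29/16*30) = 4 + (32 - 435/8) = 4 - 179/8 = -147/8 ≈ -18.375)
G(E) = -29/E
j - G(-29) = -147/8 - (-29)/(-29) = -147/8 - (-29)*(-1)/29 = -147/8 - 1*1 = -147/8 - 1 = -155/8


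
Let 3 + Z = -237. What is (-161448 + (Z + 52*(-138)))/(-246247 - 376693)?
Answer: 42216/155735 ≈ 0.27108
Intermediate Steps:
Z = -240 (Z = -3 - 237 = -240)
(-161448 + (Z + 52*(-138)))/(-246247 - 376693) = (-161448 + (-240 + 52*(-138)))/(-246247 - 376693) = (-161448 + (-240 - 7176))/(-622940) = (-161448 - 7416)*(-1/622940) = -168864*(-1/622940) = 42216/155735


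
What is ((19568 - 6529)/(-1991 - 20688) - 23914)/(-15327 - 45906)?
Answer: 180786215/462901069 ≈ 0.39055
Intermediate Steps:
((19568 - 6529)/(-1991 - 20688) - 23914)/(-15327 - 45906) = (13039/(-22679) - 23914)/(-61233) = (13039*(-1/22679) - 23914)*(-1/61233) = (-13039/22679 - 23914)*(-1/61233) = -542358645/22679*(-1/61233) = 180786215/462901069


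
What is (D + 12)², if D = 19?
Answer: 961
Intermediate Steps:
(D + 12)² = (19 + 12)² = 31² = 961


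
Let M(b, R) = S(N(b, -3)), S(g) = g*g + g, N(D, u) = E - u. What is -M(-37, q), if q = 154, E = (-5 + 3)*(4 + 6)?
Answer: -272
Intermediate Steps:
E = -20 (E = -2*10 = -20)
N(D, u) = -20 - u
S(g) = g + g² (S(g) = g² + g = g + g²)
M(b, R) = 272 (M(b, R) = (-20 - 1*(-3))*(1 + (-20 - 1*(-3))) = (-20 + 3)*(1 + (-20 + 3)) = -17*(1 - 17) = -17*(-16) = 272)
-M(-37, q) = -1*272 = -272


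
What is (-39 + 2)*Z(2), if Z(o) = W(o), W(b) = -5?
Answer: 185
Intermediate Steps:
Z(o) = -5
(-39 + 2)*Z(2) = (-39 + 2)*(-5) = -37*(-5) = 185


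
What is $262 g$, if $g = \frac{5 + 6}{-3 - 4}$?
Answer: $- \frac{2882}{7} \approx -411.71$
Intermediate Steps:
$g = - \frac{11}{7}$ ($g = \frac{11}{-7} = 11 \left(- \frac{1}{7}\right) = - \frac{11}{7} \approx -1.5714$)
$262 g = 262 \left(- \frac{11}{7}\right) = - \frac{2882}{7}$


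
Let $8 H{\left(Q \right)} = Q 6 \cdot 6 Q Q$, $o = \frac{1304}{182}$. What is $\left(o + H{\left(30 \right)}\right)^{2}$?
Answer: $\frac{122260610351104}{8281} \approx 1.4764 \cdot 10^{10}$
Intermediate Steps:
$o = \frac{652}{91}$ ($o = 1304 \cdot \frac{1}{182} = \frac{652}{91} \approx 7.1648$)
$H{\left(Q \right)} = \frac{9 Q^{3}}{2}$ ($H{\left(Q \right)} = \frac{Q 6 \cdot 6 Q Q}{8} = \frac{Q 36 Q Q}{8} = \frac{36 Q^{2} Q}{8} = \frac{36 Q^{3}}{8} = \frac{9 Q^{3}}{2}$)
$\left(o + H{\left(30 \right)}\right)^{2} = \left(\frac{652}{91} + \frac{9 \cdot 30^{3}}{2}\right)^{2} = \left(\frac{652}{91} + \frac{9}{2} \cdot 27000\right)^{2} = \left(\frac{652}{91} + 121500\right)^{2} = \left(\frac{11057152}{91}\right)^{2} = \frac{122260610351104}{8281}$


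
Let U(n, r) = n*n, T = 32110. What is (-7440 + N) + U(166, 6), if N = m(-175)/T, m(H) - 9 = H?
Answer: 322962297/16055 ≈ 20116.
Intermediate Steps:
U(n, r) = n²
m(H) = 9 + H
N = -83/16055 (N = (9 - 175)/32110 = -166*1/32110 = -83/16055 ≈ -0.0051697)
(-7440 + N) + U(166, 6) = (-7440 - 83/16055) + 166² = -119449283/16055 + 27556 = 322962297/16055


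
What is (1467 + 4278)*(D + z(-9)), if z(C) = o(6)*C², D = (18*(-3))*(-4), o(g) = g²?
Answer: 17993340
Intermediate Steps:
D = 216 (D = -54*(-4) = 216)
z(C) = 36*C² (z(C) = 6²*C² = 36*C²)
(1467 + 4278)*(D + z(-9)) = (1467 + 4278)*(216 + 36*(-9)²) = 5745*(216 + 36*81) = 5745*(216 + 2916) = 5745*3132 = 17993340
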